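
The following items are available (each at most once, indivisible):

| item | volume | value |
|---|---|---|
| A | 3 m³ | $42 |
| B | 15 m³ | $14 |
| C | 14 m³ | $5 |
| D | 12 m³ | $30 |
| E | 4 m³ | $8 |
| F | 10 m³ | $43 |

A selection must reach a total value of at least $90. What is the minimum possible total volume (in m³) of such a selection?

17

Subsets with value ≥ 90, sorted by total volume:
- A+E+F: volume 17, value 93
- A+D+F: volume 25, value 115
Minimum volume: 17 m³.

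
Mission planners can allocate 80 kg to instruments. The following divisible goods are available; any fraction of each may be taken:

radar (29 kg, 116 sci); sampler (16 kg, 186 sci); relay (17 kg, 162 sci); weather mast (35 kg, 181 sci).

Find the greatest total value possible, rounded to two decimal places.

Take in order of value per unit:
- sampler (186/16 per unit): all 16 → value 186, running total 186.00
- relay (162/17 per unit): all 17 → value 162, running total 348.00
- weather mast (181/35 per unit): all 35 → value 181, running total 529.00
- radar (116/29 per unit): 12 of 29 → value 12×116/29 = 48.0000, running total 577.00
Total 577.00.

577.00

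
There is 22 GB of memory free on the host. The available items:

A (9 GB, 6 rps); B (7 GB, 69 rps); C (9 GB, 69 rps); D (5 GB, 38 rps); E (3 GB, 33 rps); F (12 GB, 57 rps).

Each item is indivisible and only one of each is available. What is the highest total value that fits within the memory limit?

Check high-value combinations within 22 GB:
- B+C+D: memory 7+9+5=21, value 69+69+38=176
- B+C+E: memory 7+9+3=19, value 69+69+33=171
- B+E+F: memory 7+3+12=22, value 69+33+57=159
- B+D+E: memory 7+5+3=15, value 69+38+33=140
- C+D+E: memory 9+5+3=17, value 69+38+33=140
Best: 176 rps.

176 rps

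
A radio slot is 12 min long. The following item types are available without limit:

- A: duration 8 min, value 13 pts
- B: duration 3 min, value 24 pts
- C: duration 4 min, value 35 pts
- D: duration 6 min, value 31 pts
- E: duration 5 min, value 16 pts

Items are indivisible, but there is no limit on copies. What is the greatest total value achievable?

Best value-per-unit is C at 35/4, and filling with it alone uses duration 3×4=12. No mix of the others beats 3×35 = 105.

105 pts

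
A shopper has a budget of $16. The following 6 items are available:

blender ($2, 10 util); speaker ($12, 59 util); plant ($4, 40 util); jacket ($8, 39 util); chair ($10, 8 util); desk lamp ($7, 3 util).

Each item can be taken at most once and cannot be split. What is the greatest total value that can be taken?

99 util

This is a 0/1 knapsack; check combinations near the capacity.
- speaker+plant: cost 12+4=16, value 59+40=99
- blender+plant+jacket: cost 2+4+8=14, value 10+40+39=89
- plant+jacket: cost 4+8=12, value 40+39=79
- blender+speaker: cost 2+12=14, value 10+59=69
Best: 99 util.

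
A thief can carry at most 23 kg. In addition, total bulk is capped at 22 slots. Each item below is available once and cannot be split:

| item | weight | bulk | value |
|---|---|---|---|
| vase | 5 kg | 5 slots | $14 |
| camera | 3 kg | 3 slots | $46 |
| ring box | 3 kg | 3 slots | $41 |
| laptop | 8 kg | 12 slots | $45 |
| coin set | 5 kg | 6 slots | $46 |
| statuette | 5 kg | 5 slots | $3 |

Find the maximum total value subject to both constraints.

Feasible sets respecting both limits:
- vase+camera+ring box+coin set+statuette: weight 21, bulk 22, value 150
- vase+camera+ring box+coin set: weight 16, bulk 17, value 147
- camera+laptop+coin set: weight 16, bulk 21, value 137
Best: $150.

$150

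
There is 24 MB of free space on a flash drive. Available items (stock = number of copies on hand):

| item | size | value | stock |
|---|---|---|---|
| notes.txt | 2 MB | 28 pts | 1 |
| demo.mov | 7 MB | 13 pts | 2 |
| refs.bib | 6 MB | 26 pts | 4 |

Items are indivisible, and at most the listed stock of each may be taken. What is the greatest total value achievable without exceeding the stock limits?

106 pts

Top feasible selections:
- 1×notes.txt + 3×refs.bib: size 20, value 106
- 4×refs.bib: size 24, value 104
Best: 106 pts.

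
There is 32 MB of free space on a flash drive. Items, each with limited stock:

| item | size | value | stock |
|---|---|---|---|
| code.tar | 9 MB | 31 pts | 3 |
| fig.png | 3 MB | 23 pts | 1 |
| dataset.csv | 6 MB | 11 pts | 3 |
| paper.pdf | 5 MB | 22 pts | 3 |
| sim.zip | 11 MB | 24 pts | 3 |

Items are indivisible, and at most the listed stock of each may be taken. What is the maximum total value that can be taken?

129 pts

Top feasible selections:
- 2×code.tar + 1×fig.png + 2×paper.pdf: size 31, value 129
- 1×code.tar + 1×fig.png + 3×paper.pdf: size 27, value 120
- 2×code.tar + 1×fig.png + 1×dataset.csv + 1×paper.pdf: size 32, value 118
Best: 129 pts.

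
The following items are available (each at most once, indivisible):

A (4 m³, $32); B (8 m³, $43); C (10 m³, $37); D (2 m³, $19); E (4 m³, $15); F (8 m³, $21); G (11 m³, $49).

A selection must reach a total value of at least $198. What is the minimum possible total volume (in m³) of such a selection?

Subsets with value ≥ 198, sorted by total volume:
- A+B+C+D+F+G: volume 43, value 201
- A+B+C+D+E+F+G: volume 47, value 216
Minimum volume: 43 m³.

43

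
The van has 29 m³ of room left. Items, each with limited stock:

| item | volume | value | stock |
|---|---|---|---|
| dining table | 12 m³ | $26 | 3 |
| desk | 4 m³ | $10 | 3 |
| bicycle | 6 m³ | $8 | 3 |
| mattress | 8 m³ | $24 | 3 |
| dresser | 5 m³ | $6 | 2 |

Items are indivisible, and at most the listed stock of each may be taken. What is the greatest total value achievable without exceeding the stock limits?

Best selections within volume 29 and stock limits:
- 1×desk + 3×mattress: volume 28, value 82
- 3×desk + 2×mattress: volume 28, value 78
- 3×mattress + 1×dresser: volume 29, value 78
- 1×dining table + 2×mattress: volume 28, value 74
Best: $82.

$82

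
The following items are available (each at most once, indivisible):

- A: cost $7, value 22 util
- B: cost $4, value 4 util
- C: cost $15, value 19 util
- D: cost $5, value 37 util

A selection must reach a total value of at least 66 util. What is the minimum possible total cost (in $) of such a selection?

27

Subsets with value ≥ 66, sorted by total cost:
- A+C+D: cost 27, value 78
- A+B+C+D: cost 31, value 82
Minimum cost: 27 $.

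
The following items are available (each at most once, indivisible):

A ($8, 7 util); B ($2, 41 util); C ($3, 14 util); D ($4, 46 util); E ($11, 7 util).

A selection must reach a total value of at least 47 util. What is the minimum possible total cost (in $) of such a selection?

Subsets with value ≥ 47, sorted by total cost:
- B+C: cost 5, value 55
- B+D: cost 6, value 87
- C+D: cost 7, value 60
Minimum cost: 5 $.

5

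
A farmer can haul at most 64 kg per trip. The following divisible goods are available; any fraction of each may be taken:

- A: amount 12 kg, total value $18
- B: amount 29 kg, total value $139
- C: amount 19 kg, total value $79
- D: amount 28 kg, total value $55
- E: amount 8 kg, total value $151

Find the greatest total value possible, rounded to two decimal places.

384.71

Take in order of value per unit:
- E (151/8 per unit): all 8 → value 151, running total 151.00
- B (139/29 per unit): all 29 → value 139, running total 290.00
- C (79/19 per unit): all 19 → value 79, running total 369.00
- D (55/28 per unit): 8 of 28 → value 8×55/28 = 15.7143, running total 384.71
Total 384.71.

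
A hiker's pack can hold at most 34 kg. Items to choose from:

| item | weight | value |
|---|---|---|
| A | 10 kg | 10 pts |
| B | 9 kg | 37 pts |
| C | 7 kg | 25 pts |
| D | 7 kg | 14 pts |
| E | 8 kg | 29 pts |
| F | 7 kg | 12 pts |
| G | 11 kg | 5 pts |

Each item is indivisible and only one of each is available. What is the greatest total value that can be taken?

105 pts

Check high-value combinations within 34 kg:
- B+C+D+E: weight 9+7+7+8=31, value 37+25+14+29=105
- B+C+E+F: weight 9+7+8+7=31, value 37+25+29+12=103
- A+B+C+E: weight 10+9+7+8=34, value 10+37+25+29=101
Best: 105 pts.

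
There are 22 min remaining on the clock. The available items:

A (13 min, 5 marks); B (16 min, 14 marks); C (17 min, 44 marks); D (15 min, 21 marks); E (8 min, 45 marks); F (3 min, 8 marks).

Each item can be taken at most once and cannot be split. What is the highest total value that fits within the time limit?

53 marks

Check high-value combinations within 22 min:
- E+F: time 8+3=11, value 45+8=53
- C+F: time 17+3=20, value 44+8=52
- A+E: time 13+8=21, value 5+45=50
- E: time 8, value 45
- C: time 17, value 44
Best: 53 marks.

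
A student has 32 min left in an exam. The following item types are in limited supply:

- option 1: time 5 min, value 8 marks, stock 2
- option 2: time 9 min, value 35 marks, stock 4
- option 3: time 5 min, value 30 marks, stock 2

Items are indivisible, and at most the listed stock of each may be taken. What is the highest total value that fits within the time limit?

135 marks

Top feasible selections:
- 3×option 2 + 1×option 3: time 32, value 135
- 2×option 2 + 2×option 3: time 28, value 130
- 1×option 1 + 3×option 2: time 32, value 113
Best: 135 marks.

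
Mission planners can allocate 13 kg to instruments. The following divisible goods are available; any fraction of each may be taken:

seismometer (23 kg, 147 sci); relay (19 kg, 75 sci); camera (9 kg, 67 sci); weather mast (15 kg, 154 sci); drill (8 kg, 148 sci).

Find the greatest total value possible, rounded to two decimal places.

Take in order of value per unit:
- drill (148/8 per unit): all 8 → value 148, running total 148.00
- weather mast (154/15 per unit): 5 of 15 → value 5×154/15 = 51.3333, running total 199.33
Total 199.33.

199.33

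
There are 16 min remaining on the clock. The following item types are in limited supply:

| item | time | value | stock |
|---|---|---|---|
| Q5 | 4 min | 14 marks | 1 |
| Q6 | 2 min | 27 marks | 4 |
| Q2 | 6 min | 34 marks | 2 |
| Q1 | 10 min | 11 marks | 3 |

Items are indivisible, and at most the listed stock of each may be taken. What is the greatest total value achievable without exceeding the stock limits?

Best selections within time 16 and stock limits:
- 4×Q6 + 1×Q2: time 14, value 142
- 1×Q5 + 3×Q6 + 1×Q2: time 16, value 129
- 1×Q5 + 4×Q6: time 12, value 122
Best: 142 marks.

142 marks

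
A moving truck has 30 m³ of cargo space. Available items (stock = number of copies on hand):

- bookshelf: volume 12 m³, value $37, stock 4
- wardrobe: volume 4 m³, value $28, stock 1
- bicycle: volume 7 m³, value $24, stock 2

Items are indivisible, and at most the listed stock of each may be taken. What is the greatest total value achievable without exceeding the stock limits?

$113

Best selections within volume 30 and stock limits:
- 1×bookshelf + 1×wardrobe + 2×bicycle: volume 30, value 113
- 2×bookshelf + 1×wardrobe: volume 28, value 102
Best: $113.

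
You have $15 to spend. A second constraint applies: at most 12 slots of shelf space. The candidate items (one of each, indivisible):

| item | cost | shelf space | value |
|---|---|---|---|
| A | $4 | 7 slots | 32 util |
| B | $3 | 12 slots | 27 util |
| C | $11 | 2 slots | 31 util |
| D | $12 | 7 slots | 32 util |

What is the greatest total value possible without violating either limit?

63 util

Feasible sets respecting both limits:
- A+C: cost 15, shelf space 9, value 63
- A: cost 4, shelf space 7, value 32
- D: cost 12, shelf space 7, value 32
- C: cost 11, shelf space 2, value 31
Best: 63 util.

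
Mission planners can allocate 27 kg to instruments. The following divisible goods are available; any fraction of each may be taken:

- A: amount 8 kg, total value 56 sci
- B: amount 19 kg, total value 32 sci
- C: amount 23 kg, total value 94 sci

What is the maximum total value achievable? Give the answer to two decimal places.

Take in order of value per unit:
- A (56/8 per unit): all 8 → value 56, running total 56.00
- C (94/23 per unit): 19 of 23 → value 19×94/23 = 77.6522, running total 133.65
Total 133.65.

133.65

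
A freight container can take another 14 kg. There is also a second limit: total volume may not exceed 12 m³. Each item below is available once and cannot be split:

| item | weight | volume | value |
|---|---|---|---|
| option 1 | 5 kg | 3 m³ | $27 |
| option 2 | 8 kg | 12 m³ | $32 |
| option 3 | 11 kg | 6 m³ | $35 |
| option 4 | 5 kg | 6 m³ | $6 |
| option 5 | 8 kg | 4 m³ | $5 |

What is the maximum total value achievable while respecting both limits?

$35

Feasible sets respecting both limits:
- option 3: weight 11, volume 6, value 35
- option 1+option 4: weight 10, volume 9, value 33
- option 2: weight 8, volume 12, value 32
Best: $35.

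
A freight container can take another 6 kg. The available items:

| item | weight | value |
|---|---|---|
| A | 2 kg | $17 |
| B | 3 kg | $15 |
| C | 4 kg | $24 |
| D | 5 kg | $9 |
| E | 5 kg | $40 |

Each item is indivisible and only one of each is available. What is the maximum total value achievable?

$41

This is a 0/1 knapsack; check combinations near the capacity.
- A+C: weight 2+4=6, value 17+24=41
- E: weight 5, value 40
- A+B: weight 2+3=5, value 17+15=32
Best: $41.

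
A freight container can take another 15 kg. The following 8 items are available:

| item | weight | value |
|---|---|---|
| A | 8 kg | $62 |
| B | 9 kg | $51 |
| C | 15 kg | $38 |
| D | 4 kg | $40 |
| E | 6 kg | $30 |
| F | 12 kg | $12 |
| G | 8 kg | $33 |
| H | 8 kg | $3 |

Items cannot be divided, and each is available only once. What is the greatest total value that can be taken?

Check high-value combinations within 15 kg:
- A+D: weight 8+4=12, value 62+40=102
- A+E: weight 8+6=14, value 62+30=92
- B+D: weight 9+4=13, value 51+40=91
Best: $102.

$102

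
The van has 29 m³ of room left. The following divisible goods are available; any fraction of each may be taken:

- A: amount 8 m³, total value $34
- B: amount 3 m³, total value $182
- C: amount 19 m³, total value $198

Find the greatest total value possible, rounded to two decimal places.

Take in order of value per unit:
- B (182/3 per unit): all 3 → value 182, running total 182.00
- C (198/19 per unit): all 19 → value 198, running total 380.00
- A (34/8 per unit): 7 of 8 → value 7×34/8 = 29.7500, running total 409.75
Total 409.75.

409.75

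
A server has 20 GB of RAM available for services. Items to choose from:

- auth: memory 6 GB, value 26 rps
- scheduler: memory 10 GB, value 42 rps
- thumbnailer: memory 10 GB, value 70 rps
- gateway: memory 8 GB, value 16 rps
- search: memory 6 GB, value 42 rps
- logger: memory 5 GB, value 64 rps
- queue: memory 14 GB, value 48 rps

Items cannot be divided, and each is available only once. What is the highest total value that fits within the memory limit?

Check high-value combinations within 20 GB:
- thumbnailer+logger: memory 10+5=15, value 70+64=134
- auth+search+logger: memory 6+6+5=17, value 26+42+64=132
- gateway+search+logger: memory 8+6+5=19, value 16+42+64=122
- thumbnailer+search: memory 10+6=16, value 70+42=112
- logger+queue: memory 5+14=19, value 64+48=112
Best: 134 rps.

134 rps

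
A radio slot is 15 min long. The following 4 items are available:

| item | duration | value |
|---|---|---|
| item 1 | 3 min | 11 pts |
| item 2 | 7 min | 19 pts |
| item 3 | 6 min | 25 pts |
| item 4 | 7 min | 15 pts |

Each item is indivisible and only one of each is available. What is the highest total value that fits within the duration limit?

Check high-value combinations within 15 min:
- item 2+item 3: duration 7+6=13, value 19+25=44
- item 3+item 4: duration 6+7=13, value 25+15=40
- item 1+item 3: duration 3+6=9, value 11+25=36
- item 2+item 4: duration 7+7=14, value 19+15=34
- item 1+item 2: duration 3+7=10, value 11+19=30
Best: 44 pts.

44 pts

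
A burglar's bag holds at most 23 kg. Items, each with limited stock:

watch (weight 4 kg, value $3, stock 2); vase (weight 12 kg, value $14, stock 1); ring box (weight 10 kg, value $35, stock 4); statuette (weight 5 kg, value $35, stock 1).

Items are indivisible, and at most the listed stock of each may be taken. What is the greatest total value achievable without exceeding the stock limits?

Top feasible selections:
- 2×watch + 1×ring box + 1×statuette: weight 23, value 76
- 1×watch + 1×ring box + 1×statuette: weight 19, value 73
- 1×ring box + 1×statuette: weight 15, value 70
- 2×ring box: weight 20, value 70
Best: $76.

$76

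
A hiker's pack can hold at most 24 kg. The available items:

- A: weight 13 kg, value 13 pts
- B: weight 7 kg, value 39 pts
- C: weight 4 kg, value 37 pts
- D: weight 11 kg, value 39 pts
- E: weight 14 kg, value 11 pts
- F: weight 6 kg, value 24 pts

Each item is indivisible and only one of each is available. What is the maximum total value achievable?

Check high-value combinations within 24 kg:
- B+C+D: weight 7+4+11=22, value 39+37+39=115
- B+D+F: weight 7+11+6=24, value 39+39+24=102
- B+C+F: weight 7+4+6=17, value 39+37+24=100
- C+D+F: weight 4+11+6=21, value 37+39+24=100
Best: 115 pts.

115 pts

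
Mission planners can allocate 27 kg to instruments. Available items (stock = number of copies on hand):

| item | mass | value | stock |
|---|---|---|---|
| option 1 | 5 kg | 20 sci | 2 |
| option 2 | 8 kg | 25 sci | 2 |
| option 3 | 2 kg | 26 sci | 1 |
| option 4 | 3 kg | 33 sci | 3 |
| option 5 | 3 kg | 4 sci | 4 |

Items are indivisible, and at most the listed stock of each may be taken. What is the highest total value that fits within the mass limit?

Top feasible selections:
- 2×option 2 + 1×option 3 + 3×option 4: mass 27, value 175
- 1×option 1 + 1×option 2 + 1×option 3 + 3×option 4 + 1×option 5: mass 27, value 174
Best: 175 sci.

175 sci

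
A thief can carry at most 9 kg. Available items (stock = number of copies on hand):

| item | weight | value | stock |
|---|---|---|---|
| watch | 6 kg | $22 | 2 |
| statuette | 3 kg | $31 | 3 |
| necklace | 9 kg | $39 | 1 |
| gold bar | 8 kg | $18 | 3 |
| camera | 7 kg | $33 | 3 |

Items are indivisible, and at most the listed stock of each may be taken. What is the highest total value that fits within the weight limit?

Top feasible selections:
- 3×statuette: weight 9, value 93
- 2×statuette: weight 6, value 62
- 1×watch + 1×statuette: weight 9, value 53
- 1×necklace: weight 9, value 39
Best: $93.

$93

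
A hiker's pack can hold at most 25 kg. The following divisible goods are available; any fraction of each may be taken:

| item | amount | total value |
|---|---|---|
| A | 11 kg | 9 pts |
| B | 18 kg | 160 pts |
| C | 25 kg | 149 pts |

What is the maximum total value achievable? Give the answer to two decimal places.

Take in order of value per unit:
- B (160/18 per unit): all 18 → value 160, running total 160.00
- C (149/25 per unit): 7 of 25 → value 7×149/25 = 41.7200, running total 201.72
Total 201.72.

201.72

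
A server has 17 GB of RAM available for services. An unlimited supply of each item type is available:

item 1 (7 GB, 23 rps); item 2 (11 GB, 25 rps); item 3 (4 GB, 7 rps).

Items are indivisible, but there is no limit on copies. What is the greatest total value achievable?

Best value-per-unit is item 1 at 23/7, and filling with it alone uses memory 2×7=14. No mix of the others beats 2×23 = 46.

46 rps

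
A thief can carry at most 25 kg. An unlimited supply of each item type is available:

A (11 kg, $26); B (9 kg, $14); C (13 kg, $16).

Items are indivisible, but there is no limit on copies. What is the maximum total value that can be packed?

Best value-per-unit is A at 26/11, and filling with it alone uses weight 2×11=22. No mix of the others beats 2×26 = 52.

$52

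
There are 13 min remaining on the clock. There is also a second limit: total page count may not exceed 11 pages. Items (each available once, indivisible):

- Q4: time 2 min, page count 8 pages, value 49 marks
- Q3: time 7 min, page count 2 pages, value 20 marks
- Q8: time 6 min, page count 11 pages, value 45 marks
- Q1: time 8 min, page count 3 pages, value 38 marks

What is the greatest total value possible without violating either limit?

Feasible sets respecting both limits:
- Q4+Q1: time 10, page count 11, value 87
- Q4+Q3: time 9, page count 10, value 69
- Q4: time 2, page count 8, value 49
Best: 87 marks.

87 marks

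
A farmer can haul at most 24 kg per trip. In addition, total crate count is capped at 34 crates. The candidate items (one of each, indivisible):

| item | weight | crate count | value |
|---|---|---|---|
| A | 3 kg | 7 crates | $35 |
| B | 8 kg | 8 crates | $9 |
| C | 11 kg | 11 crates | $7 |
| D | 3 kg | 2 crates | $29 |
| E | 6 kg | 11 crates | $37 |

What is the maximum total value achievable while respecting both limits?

Feasible sets respecting both limits:
- A+B+D+E: weight 20, crate count 28, value 110
- A+C+D+E: weight 23, crate count 31, value 108
- A+D+E: weight 12, crate count 20, value 101
- A+B+E: weight 17, crate count 26, value 81
Best: $110.

$110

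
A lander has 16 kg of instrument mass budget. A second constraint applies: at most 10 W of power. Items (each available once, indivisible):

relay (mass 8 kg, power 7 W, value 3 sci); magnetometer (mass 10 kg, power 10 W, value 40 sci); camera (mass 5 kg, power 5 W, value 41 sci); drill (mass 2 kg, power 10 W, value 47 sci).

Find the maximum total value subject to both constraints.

Feasible sets respecting both limits:
- drill: mass 2, power 10, value 47
- camera: mass 5, power 5, value 41
- magnetometer: mass 10, power 10, value 40
Best: 47 sci.

47 sci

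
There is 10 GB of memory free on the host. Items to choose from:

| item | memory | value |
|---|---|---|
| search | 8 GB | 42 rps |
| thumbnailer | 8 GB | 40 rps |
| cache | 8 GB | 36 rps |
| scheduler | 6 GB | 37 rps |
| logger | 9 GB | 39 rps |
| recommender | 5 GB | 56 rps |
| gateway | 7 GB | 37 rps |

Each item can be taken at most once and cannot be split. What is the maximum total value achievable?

56 rps

This is a 0/1 knapsack; check combinations near the capacity.
- recommender: memory 5, value 56
- search: memory 8, value 42
- thumbnailer: memory 8, value 40
- logger: memory 9, value 39
Best: 56 rps.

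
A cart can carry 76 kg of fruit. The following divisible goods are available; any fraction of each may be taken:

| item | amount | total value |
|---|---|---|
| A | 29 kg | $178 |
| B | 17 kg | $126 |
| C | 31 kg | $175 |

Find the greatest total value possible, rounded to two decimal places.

473.35

Take in order of value per unit:
- B (126/17 per unit): all 17 → value 126, running total 126.00
- A (178/29 per unit): all 29 → value 178, running total 304.00
- C (175/31 per unit): 30 of 31 → value 30×175/31 = 169.3548, running total 473.35
Total 473.35.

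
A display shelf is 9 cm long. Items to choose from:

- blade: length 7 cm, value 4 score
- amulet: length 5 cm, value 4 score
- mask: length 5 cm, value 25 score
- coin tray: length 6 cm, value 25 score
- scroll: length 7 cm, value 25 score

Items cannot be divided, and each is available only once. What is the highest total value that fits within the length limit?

This is a 0/1 knapsack; check combinations near the capacity.
- mask: length 5, value 25
- coin tray: length 6, value 25
- scroll: length 7, value 25
- amulet: length 5, value 4
Best: 25 score.

25 score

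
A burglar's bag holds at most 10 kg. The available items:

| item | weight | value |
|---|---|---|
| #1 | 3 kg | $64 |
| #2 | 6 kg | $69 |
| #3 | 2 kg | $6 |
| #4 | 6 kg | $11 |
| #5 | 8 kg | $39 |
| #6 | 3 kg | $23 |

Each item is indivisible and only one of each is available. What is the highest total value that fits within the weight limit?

$133

Check high-value combinations within 10 kg:
- #1+#2: weight 3+6=9, value 64+69=133
- #1+#3+#6: weight 3+2+3=8, value 64+6+23=93
- #2+#6: weight 6+3=9, value 69+23=92
- #1+#6: weight 3+3=6, value 64+23=87
- #2+#3: weight 6+2=8, value 69+6=75
Best: $133.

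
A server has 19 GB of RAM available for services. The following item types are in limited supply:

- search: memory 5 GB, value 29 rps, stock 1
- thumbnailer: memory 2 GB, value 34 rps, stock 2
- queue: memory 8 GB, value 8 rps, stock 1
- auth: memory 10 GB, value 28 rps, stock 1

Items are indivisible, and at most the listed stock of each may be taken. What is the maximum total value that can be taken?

125 rps

Top feasible selections:
- 1×search + 2×thumbnailer + 1×auth: memory 19, value 125
- 1×search + 2×thumbnailer + 1×queue: memory 17, value 105
- 1×search + 2×thumbnailer: memory 9, value 97
- 2×thumbnailer + 1×auth: memory 14, value 96
Best: 125 rps.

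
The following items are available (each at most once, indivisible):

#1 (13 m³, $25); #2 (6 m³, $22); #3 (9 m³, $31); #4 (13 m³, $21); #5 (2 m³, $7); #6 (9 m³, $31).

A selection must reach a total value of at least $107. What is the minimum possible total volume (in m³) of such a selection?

Subsets with value ≥ 107, sorted by total volume:
- #1+#2+#3+#6: volume 37, value 109
- #1+#2+#3+#5+#6: volume 39, value 116
- #2+#3+#4+#5+#6: volume 39, value 112
Minimum volume: 37 m³.

37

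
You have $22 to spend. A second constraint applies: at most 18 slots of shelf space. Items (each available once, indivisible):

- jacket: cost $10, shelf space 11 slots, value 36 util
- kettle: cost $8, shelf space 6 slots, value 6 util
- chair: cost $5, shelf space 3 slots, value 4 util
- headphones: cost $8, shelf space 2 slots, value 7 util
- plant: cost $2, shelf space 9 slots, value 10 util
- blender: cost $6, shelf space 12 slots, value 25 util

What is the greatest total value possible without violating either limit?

Feasible sets respecting both limits:
- jacket+headphones: cost 18, shelf space 13, value 43
- jacket+kettle: cost 18, shelf space 17, value 42
- jacket+chair: cost 15, shelf space 14, value 40
- jacket: cost 10, shelf space 11, value 36
Best: 43 util.

43 util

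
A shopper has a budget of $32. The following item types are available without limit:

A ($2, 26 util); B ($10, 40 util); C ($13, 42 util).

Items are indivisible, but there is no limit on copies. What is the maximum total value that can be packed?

Best value-per-unit is A at 26/2, and filling with it alone uses cost 16×2=32. No mix of the others beats 16×26 = 416.

416 util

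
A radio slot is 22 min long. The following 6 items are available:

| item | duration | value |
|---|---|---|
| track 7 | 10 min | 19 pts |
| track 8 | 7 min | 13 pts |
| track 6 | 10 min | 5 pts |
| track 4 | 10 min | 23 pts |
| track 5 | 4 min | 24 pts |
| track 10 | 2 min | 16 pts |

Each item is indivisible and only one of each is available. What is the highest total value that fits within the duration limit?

63 pts

Check high-value combinations within 22 min:
- track 4+track 5+track 10: duration 10+4+2=16, value 23+24+16=63
- track 8+track 4+track 5: duration 7+10+4=21, value 13+23+24=60
- track 7+track 5+track 10: duration 10+4+2=16, value 19+24+16=59
Best: 63 pts.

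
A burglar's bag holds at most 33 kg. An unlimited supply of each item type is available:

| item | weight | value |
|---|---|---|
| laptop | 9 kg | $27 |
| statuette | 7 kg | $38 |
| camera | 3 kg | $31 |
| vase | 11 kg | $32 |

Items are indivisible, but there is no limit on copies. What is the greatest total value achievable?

Best value-per-unit is camera at 31/3, and filling with it alone uses weight 11×3=33. No mix of the others beats 11×31 = 341.

$341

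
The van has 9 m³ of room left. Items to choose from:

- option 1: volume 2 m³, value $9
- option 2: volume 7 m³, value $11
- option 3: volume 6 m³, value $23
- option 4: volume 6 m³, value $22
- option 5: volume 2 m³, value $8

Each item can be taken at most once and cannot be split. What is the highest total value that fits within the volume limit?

$32

This is a 0/1 knapsack; check combinations near the capacity.
- option 1+option 3: volume 2+6=8, value 9+23=32
- option 1+option 4: volume 2+6=8, value 9+22=31
- option 3+option 5: volume 6+2=8, value 23+8=31
Best: $32.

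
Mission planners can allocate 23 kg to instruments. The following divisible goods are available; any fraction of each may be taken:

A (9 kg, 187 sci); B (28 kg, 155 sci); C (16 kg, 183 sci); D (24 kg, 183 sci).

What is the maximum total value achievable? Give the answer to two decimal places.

Take in order of value per unit:
- A (187/9 per unit): all 9 → value 187, running total 187.00
- C (183/16 per unit): 14 of 16 → value 14×183/16 = 160.1250, running total 347.13
Total 347.13.

347.13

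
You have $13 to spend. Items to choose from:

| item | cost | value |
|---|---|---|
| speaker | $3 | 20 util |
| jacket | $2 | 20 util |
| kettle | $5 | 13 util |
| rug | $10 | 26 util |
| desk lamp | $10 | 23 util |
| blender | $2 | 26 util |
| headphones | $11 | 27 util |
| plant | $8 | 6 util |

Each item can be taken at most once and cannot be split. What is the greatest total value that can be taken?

79 util

Check high-value combinations within $13:
- speaker+jacket+kettle+blender: cost 3+2+5+2=12, value 20+20+13+26=79
- speaker+jacket+blender: cost 3+2+2=7, value 20+20+26=66
- jacket+kettle+blender: cost 2+5+2=9, value 20+13+26=59
Best: 79 util.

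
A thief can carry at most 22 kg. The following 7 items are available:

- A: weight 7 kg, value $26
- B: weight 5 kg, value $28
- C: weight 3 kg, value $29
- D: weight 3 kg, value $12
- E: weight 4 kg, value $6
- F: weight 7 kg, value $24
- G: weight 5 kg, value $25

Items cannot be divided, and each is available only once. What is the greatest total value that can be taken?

Check high-value combinations within 22 kg:
- A+B+C+G: weight 7+5+3+5=20, value 26+28+29+25=108
- A+B+C+F: weight 7+5+3+7=22, value 26+28+29+24=107
- B+C+F+G: weight 5+3+7+5=20, value 28+29+24+25=106
- A+C+F+G: weight 7+3+7+5=22, value 26+29+24+25=104
Best: $108.

$108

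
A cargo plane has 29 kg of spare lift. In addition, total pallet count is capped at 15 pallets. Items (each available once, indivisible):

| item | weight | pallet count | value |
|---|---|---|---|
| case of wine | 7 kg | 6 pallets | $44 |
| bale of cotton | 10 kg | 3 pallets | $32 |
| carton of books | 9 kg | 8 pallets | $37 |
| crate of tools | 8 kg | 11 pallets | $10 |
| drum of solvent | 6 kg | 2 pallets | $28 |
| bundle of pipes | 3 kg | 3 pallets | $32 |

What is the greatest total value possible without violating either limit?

Feasible sets respecting both limits:
- case of wine+bale of cotton+drum of solvent+bundle of pipes: weight 26, pallet count 14, value 136
- case of wine+bale of cotton+bundle of pipes: weight 20, pallet count 12, value 108
- case of wine+bale of cotton+drum of solvent: weight 23, pallet count 11, value 104
- case of wine+drum of solvent+bundle of pipes: weight 16, pallet count 11, value 104
Best: $136.

$136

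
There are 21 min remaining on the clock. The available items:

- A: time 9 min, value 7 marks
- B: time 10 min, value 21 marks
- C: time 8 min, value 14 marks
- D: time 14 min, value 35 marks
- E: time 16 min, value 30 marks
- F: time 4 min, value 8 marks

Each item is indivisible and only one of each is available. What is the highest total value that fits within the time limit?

This is a 0/1 knapsack; check combinations near the capacity.
- D+F: time 14+4=18, value 35+8=43
- E+F: time 16+4=20, value 30+8=38
- D: time 14, value 35
Best: 43 marks.

43 marks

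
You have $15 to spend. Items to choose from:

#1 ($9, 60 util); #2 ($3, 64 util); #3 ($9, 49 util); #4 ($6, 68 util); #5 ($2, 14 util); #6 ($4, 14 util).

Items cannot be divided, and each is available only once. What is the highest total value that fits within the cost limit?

Check high-value combinations within $15:
- #2+#4+#5+#6: cost 3+6+2+4=15, value 64+68+14+14=160
- #2+#4+#5: cost 3+6+2=11, value 64+68+14=146
- #2+#4+#6: cost 3+6+4=13, value 64+68+14=146
- #1+#2+#5: cost 9+3+2=14, value 60+64+14=138
Best: 160 util.

160 util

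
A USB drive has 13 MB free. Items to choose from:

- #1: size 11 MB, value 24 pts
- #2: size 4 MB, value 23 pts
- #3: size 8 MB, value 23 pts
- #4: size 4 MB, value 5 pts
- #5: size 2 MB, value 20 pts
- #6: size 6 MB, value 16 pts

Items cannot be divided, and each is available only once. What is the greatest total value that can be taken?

59 pts

Check high-value combinations within 13 MB:
- #2+#5+#6: size 4+2+6=12, value 23+20+16=59
- #2+#4+#5: size 4+4+2=10, value 23+5+20=48
- #2+#3: size 4+8=12, value 23+23=46
- #1+#5: size 11+2=13, value 24+20=44
- #2+#5: size 4+2=6, value 23+20=43
Best: 59 pts.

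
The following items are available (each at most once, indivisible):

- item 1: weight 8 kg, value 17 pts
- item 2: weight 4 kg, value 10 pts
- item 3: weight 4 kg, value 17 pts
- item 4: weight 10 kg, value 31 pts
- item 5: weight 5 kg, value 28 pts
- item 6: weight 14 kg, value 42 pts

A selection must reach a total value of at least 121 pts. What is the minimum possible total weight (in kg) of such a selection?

Subsets with value ≥ 121, sorted by total weight:
- item 2+item 3+item 4+item 5+item 6: weight 37, value 128
- item 1+item 3+item 4+item 5+item 6: weight 41, value 135
Minimum weight: 37 kg.

37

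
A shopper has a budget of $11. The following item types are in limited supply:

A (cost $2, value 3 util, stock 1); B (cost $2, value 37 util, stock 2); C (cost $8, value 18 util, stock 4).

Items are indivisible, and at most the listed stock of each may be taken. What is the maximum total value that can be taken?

Best selections within cost 11 and stock limits:
- 1×A + 2×B: cost 6, value 77
- 2×B: cost 4, value 74
Best: 77 util.

77 util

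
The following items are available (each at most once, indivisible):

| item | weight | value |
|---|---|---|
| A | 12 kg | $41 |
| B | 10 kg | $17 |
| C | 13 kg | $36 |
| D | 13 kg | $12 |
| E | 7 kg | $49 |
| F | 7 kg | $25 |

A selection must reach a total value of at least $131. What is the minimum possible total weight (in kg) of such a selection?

Subsets with value ≥ 131, sorted by total weight:
- A+B+E+F: weight 36, value 132
- A+C+E+F: weight 39, value 151
Minimum weight: 36 kg.

36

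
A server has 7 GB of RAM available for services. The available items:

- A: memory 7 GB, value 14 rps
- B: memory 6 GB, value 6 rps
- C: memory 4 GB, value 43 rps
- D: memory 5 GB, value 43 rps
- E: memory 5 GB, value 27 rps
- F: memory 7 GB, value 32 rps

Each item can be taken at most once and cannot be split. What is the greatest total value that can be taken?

43 rps

Check high-value combinations within 7 GB:
- C: memory 4, value 43
- D: memory 5, value 43
- F: memory 7, value 32
- E: memory 5, value 27
Best: 43 rps.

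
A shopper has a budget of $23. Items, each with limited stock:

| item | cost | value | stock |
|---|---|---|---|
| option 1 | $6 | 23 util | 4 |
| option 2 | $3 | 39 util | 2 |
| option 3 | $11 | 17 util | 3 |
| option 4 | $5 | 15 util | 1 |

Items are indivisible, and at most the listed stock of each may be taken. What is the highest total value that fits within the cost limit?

Top feasible selections:
- 2×option 1 + 2×option 2 + 1×option 4: cost 23, value 139
- 2×option 1 + 2×option 2: cost 18, value 124
Best: 139 util.

139 util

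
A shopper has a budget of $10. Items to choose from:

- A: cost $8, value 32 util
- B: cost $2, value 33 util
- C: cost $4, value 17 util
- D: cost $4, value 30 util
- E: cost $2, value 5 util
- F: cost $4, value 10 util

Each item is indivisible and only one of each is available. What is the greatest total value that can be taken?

Check high-value combinations within $10:
- B+C+D: cost 2+4+4=10, value 33+17+30=80
- B+D+F: cost 2+4+4=10, value 33+30+10=73
- B+D+E: cost 2+4+2=8, value 33+30+5=68
- A+B: cost 8+2=10, value 32+33=65
- B+D: cost 2+4=6, value 33+30=63
Best: 80 util.

80 util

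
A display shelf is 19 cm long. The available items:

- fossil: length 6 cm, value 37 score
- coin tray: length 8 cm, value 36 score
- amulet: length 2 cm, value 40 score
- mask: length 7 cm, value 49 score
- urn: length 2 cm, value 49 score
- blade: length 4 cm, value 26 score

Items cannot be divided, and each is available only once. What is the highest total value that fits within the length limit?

175 score

This is a 0/1 knapsack; check combinations near the capacity.
- fossil+amulet+mask+urn: length 6+2+7+2=17, value 37+40+49+49=175
- coin tray+amulet+mask+urn: length 8+2+7+2=19, value 36+40+49+49=174
- amulet+mask+urn+blade: length 2+7+2+4=15, value 40+49+49+26=164
Best: 175 score.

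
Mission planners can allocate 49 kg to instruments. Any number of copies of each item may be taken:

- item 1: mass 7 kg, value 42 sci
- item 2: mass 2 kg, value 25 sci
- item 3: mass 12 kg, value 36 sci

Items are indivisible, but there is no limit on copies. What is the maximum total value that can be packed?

600 sci

Best value-per-unit is item 2 at 25/2, and filling with it alone uses mass 24×2=48. No mix of the others beats 24×25 = 600.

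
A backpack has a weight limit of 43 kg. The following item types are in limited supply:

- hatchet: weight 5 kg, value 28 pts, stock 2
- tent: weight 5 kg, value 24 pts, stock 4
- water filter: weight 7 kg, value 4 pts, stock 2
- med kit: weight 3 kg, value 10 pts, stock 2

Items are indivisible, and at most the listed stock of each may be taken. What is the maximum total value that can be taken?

176 pts

Best selections within weight 43 and stock limits:
- 2×hatchet + 4×tent + 1×water filter + 2×med kit: weight 43, value 176
- 2×hatchet + 4×tent + 2×med kit: weight 36, value 172
- 2×hatchet + 4×tent + 1×water filter + 1×med kit: weight 40, value 166
Best: 176 pts.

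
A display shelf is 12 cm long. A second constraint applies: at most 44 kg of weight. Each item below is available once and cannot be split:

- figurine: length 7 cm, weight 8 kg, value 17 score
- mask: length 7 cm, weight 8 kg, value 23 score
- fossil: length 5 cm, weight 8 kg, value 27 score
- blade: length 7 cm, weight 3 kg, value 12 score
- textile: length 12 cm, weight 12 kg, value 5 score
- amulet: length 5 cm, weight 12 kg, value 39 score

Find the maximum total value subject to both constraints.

Feasible sets respecting both limits:
- fossil+amulet: length 10, weight 20, value 66
- mask+amulet: length 12, weight 20, value 62
- figurine+amulet: length 12, weight 20, value 56
Best: 66 score.

66 score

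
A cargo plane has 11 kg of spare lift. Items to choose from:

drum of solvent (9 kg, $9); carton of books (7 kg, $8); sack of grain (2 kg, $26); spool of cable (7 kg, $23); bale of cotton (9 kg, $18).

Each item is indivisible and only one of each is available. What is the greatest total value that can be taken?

$49

This is a 0/1 knapsack; check combinations near the capacity.
- sack of grain+spool of cable: weight 2+7=9, value 26+23=49
- sack of grain+bale of cotton: weight 2+9=11, value 26+18=44
- drum of solvent+sack of grain: weight 9+2=11, value 9+26=35
- carton of books+sack of grain: weight 7+2=9, value 8+26=34
Best: $49.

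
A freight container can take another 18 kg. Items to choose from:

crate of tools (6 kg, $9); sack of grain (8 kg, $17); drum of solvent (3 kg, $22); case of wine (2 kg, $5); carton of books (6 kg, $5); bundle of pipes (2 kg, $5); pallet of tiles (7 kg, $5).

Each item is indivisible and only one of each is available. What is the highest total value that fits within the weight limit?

$49

This is a 0/1 knapsack; check combinations near the capacity.
- sack of grain+drum of solvent+case of wine+bundle of pipes: weight 8+3+2+2=15, value 17+22+5+5=49
- crate of tools+sack of grain+drum of solvent: weight 6+8+3=17, value 9+17+22=48
- sack of grain+drum of solvent+case of wine: weight 8+3+2=13, value 17+22+5=44
- sack of grain+drum of solvent+bundle of pipes: weight 8+3+2=13, value 17+22+5=44
Best: $49.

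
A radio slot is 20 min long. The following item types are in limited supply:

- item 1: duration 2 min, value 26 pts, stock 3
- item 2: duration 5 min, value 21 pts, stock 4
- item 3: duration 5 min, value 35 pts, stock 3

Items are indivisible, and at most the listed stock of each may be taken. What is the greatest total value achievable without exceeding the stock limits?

157 pts

Best selections within duration 20 and stock limits:
- 2×item 1 + 3×item 3: duration 19, value 157
- 3×item 1 + 2×item 3: duration 16, value 148
Best: 157 pts.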